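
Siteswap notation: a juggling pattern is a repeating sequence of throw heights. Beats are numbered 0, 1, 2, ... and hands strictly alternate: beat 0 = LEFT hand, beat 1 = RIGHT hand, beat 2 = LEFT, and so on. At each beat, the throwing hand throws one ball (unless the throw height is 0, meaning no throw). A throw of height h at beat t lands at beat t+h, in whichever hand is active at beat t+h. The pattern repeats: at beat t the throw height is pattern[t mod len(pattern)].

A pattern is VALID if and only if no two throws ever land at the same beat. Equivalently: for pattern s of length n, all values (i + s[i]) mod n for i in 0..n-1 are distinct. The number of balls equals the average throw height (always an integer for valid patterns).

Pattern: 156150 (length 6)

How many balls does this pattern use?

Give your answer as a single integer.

Pattern = [1, 5, 6, 1, 5, 0], length n = 6
  position 0: throw height = 1, running sum = 1
  position 1: throw height = 5, running sum = 6
  position 2: throw height = 6, running sum = 12
  position 3: throw height = 1, running sum = 13
  position 4: throw height = 5, running sum = 18
  position 5: throw height = 0, running sum = 18
Total sum = 18; balls = sum / n = 18 / 6 = 3

Answer: 3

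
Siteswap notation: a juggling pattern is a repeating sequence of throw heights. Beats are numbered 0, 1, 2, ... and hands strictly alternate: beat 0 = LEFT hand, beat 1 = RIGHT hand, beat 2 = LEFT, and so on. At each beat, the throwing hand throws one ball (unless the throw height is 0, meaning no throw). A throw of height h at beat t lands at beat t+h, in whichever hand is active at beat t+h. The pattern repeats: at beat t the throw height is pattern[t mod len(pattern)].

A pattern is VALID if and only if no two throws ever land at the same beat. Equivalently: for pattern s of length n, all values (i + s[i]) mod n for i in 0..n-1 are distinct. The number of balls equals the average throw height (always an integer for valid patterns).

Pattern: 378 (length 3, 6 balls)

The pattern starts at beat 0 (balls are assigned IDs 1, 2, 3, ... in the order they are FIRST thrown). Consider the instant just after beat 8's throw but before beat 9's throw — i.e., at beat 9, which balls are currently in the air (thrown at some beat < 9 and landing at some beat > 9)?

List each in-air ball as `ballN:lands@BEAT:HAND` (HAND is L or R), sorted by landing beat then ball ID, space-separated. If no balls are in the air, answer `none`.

Answer: ball3:lands@10:L ball4:lands@11:R ball5:lands@13:R ball6:lands@14:L ball2:lands@16:L

Derivation:
Beat 0 (L): throw ball1 h=3 -> lands@3:R; in-air after throw: [b1@3:R]
Beat 1 (R): throw ball2 h=7 -> lands@8:L; in-air after throw: [b1@3:R b2@8:L]
Beat 2 (L): throw ball3 h=8 -> lands@10:L; in-air after throw: [b1@3:R b2@8:L b3@10:L]
Beat 3 (R): throw ball1 h=3 -> lands@6:L; in-air after throw: [b1@6:L b2@8:L b3@10:L]
Beat 4 (L): throw ball4 h=7 -> lands@11:R; in-air after throw: [b1@6:L b2@8:L b3@10:L b4@11:R]
Beat 5 (R): throw ball5 h=8 -> lands@13:R; in-air after throw: [b1@6:L b2@8:L b3@10:L b4@11:R b5@13:R]
Beat 6 (L): throw ball1 h=3 -> lands@9:R; in-air after throw: [b2@8:L b1@9:R b3@10:L b4@11:R b5@13:R]
Beat 7 (R): throw ball6 h=7 -> lands@14:L; in-air after throw: [b2@8:L b1@9:R b3@10:L b4@11:R b5@13:R b6@14:L]
Beat 8 (L): throw ball2 h=8 -> lands@16:L; in-air after throw: [b1@9:R b3@10:L b4@11:R b5@13:R b6@14:L b2@16:L]
Beat 9 (R): throw ball1 h=3 -> lands@12:L; in-air after throw: [b3@10:L b4@11:R b1@12:L b5@13:R b6@14:L b2@16:L]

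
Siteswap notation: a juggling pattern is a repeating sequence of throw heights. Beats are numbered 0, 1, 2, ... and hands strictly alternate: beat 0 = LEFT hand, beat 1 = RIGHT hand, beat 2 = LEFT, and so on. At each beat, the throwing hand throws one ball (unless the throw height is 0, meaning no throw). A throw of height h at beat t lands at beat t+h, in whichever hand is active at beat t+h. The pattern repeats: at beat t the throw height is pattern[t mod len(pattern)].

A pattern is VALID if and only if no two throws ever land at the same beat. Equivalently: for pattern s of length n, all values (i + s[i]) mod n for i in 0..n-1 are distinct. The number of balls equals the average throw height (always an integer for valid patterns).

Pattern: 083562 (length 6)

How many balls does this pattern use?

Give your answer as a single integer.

Pattern = [0, 8, 3, 5, 6, 2], length n = 6
  position 0: throw height = 0, running sum = 0
  position 1: throw height = 8, running sum = 8
  position 2: throw height = 3, running sum = 11
  position 3: throw height = 5, running sum = 16
  position 4: throw height = 6, running sum = 22
  position 5: throw height = 2, running sum = 24
Total sum = 24; balls = sum / n = 24 / 6 = 4

Answer: 4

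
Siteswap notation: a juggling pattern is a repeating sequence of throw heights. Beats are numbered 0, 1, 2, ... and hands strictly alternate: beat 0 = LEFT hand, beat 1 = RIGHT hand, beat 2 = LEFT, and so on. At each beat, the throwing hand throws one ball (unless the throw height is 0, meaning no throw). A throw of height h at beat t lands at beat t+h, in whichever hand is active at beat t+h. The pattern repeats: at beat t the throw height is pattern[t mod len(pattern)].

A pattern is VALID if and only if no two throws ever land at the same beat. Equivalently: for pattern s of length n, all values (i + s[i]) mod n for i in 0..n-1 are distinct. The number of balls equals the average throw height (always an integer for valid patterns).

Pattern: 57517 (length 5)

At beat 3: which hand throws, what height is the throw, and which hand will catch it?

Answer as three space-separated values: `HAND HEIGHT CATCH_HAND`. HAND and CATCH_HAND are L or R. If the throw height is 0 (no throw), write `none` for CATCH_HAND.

Answer: R 1 L

Derivation:
Beat 3: 3 mod 2 = 1, so hand = R
Throw height = pattern[3 mod 5] = pattern[3] = 1
Lands at beat 3+1=4, 4 mod 2 = 0, so catch hand = L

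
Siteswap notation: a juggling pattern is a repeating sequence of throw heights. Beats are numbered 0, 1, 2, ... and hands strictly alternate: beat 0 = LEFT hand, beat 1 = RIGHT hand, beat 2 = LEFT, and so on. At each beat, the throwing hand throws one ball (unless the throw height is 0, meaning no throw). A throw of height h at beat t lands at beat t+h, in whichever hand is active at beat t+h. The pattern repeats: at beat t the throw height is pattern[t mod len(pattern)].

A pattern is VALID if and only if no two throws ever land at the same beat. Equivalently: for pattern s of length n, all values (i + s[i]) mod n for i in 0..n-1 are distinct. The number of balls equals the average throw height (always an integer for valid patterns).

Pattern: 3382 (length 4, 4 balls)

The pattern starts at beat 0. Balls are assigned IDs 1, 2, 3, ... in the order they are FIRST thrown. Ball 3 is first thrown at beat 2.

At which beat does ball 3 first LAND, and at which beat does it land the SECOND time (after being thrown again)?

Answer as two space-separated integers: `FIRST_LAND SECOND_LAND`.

Beat 0 (L): throw ball1 h=3 -> lands@3:R; in-air after throw: [b1@3:R]
Beat 1 (R): throw ball2 h=3 -> lands@4:L; in-air after throw: [b1@3:R b2@4:L]
Beat 2 (L): throw ball3 h=8 -> lands@10:L; in-air after throw: [b1@3:R b2@4:L b3@10:L]
Beat 3 (R): throw ball1 h=2 -> lands@5:R; in-air after throw: [b2@4:L b1@5:R b3@10:L]
Beat 4 (L): throw ball2 h=3 -> lands@7:R; in-air after throw: [b1@5:R b2@7:R b3@10:L]
Beat 5 (R): throw ball1 h=3 -> lands@8:L; in-air after throw: [b2@7:R b1@8:L b3@10:L]
Beat 6 (L): throw ball4 h=8 -> lands@14:L; in-air after throw: [b2@7:R b1@8:L b3@10:L b4@14:L]
Beat 7 (R): throw ball2 h=2 -> lands@9:R; in-air after throw: [b1@8:L b2@9:R b3@10:L b4@14:L]
Beat 8 (L): throw ball1 h=3 -> lands@11:R; in-air after throw: [b2@9:R b3@10:L b1@11:R b4@14:L]
Beat 9 (R): throw ball2 h=3 -> lands@12:L; in-air after throw: [b3@10:L b1@11:R b2@12:L b4@14:L]
Beat 10 (L): throw ball3 h=8 -> lands@18:L; in-air after throw: [b1@11:R b2@12:L b4@14:L b3@18:L]
Beat 11 (R): throw ball1 h=2 -> lands@13:R; in-air after throw: [b2@12:L b1@13:R b4@14:L b3@18:L]
Beat 12 (L): throw ball2 h=3 -> lands@15:R; in-air after throw: [b1@13:R b4@14:L b2@15:R b3@18:L]
Beat 13 (R): throw ball1 h=3 -> lands@16:L; in-air after throw: [b4@14:L b2@15:R b1@16:L b3@18:L]
Beat 14 (L): throw ball4 h=8 -> lands@22:L; in-air after throw: [b2@15:R b1@16:L b3@18:L b4@22:L]
Beat 15 (R): throw ball2 h=2 -> lands@17:R; in-air after throw: [b1@16:L b2@17:R b3@18:L b4@22:L]
Beat 16 (L): throw ball1 h=3 -> lands@19:R; in-air after throw: [b2@17:R b3@18:L b1@19:R b4@22:L]
Beat 17 (R): throw ball2 h=3 -> lands@20:L; in-air after throw: [b3@18:L b1@19:R b2@20:L b4@22:L]
Ball 3: thrown@2 h=8 -> first land @10; rethrown@10 h=8 -> second land @18

Answer: 10 18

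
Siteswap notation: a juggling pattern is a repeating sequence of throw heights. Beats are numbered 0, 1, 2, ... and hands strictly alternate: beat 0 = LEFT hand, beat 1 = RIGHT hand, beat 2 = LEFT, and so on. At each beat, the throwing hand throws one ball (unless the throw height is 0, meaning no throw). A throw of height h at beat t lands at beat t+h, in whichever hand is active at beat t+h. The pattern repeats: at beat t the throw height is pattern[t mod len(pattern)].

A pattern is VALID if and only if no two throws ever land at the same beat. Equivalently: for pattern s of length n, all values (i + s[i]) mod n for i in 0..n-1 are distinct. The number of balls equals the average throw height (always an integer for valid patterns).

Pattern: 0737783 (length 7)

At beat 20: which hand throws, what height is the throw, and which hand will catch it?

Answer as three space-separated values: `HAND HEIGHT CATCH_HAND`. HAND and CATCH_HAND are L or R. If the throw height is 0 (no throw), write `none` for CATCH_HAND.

Answer: L 3 R

Derivation:
Beat 20: 20 mod 2 = 0, so hand = L
Throw height = pattern[20 mod 7] = pattern[6] = 3
Lands at beat 20+3=23, 23 mod 2 = 1, so catch hand = R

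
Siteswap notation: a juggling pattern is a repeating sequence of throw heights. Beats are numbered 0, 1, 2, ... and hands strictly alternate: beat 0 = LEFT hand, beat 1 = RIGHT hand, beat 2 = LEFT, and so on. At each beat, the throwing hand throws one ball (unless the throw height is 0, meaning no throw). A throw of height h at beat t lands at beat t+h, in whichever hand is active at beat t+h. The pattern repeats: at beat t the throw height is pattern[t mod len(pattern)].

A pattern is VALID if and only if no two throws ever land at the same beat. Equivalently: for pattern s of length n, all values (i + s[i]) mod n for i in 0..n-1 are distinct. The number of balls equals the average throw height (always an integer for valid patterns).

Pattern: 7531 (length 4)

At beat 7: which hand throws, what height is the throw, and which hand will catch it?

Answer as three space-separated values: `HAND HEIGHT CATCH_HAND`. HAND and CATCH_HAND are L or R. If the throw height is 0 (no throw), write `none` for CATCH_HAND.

Beat 7: 7 mod 2 = 1, so hand = R
Throw height = pattern[7 mod 4] = pattern[3] = 1
Lands at beat 7+1=8, 8 mod 2 = 0, so catch hand = L

Answer: R 1 L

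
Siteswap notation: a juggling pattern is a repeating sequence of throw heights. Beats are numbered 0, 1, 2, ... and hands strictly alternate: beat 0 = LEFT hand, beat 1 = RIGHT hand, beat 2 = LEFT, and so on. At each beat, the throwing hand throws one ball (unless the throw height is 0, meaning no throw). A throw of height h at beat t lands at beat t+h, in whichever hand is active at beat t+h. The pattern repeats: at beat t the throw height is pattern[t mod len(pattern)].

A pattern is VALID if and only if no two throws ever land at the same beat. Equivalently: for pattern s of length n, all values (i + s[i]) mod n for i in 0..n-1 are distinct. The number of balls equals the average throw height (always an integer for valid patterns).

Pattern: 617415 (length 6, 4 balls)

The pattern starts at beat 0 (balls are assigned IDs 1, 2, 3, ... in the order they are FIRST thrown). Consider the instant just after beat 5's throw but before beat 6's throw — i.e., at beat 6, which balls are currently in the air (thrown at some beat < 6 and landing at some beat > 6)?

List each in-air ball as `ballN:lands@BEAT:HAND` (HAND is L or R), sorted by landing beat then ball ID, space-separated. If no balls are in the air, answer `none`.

Answer: ball3:lands@7:R ball2:lands@9:R ball4:lands@10:L

Derivation:
Beat 0 (L): throw ball1 h=6 -> lands@6:L; in-air after throw: [b1@6:L]
Beat 1 (R): throw ball2 h=1 -> lands@2:L; in-air after throw: [b2@2:L b1@6:L]
Beat 2 (L): throw ball2 h=7 -> lands@9:R; in-air after throw: [b1@6:L b2@9:R]
Beat 3 (R): throw ball3 h=4 -> lands@7:R; in-air after throw: [b1@6:L b3@7:R b2@9:R]
Beat 4 (L): throw ball4 h=1 -> lands@5:R; in-air after throw: [b4@5:R b1@6:L b3@7:R b2@9:R]
Beat 5 (R): throw ball4 h=5 -> lands@10:L; in-air after throw: [b1@6:L b3@7:R b2@9:R b4@10:L]
Beat 6 (L): throw ball1 h=6 -> lands@12:L; in-air after throw: [b3@7:R b2@9:R b4@10:L b1@12:L]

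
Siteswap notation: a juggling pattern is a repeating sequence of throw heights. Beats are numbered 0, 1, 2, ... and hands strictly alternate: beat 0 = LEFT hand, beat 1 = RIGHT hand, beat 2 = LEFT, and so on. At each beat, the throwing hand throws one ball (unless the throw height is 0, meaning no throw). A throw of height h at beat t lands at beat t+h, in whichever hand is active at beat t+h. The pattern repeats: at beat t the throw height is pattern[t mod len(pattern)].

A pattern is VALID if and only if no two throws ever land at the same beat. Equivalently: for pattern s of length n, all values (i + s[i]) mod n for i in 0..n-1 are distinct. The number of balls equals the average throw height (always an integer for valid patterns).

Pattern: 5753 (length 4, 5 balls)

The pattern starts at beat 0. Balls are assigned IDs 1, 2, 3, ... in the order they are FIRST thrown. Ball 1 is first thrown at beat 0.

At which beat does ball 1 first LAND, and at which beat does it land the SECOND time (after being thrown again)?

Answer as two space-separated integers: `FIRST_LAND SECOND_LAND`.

Beat 0 (L): throw ball1 h=5 -> lands@5:R; in-air after throw: [b1@5:R]
Beat 1 (R): throw ball2 h=7 -> lands@8:L; in-air after throw: [b1@5:R b2@8:L]
Beat 2 (L): throw ball3 h=5 -> lands@7:R; in-air after throw: [b1@5:R b3@7:R b2@8:L]
Beat 3 (R): throw ball4 h=3 -> lands@6:L; in-air after throw: [b1@5:R b4@6:L b3@7:R b2@8:L]
Beat 4 (L): throw ball5 h=5 -> lands@9:R; in-air after throw: [b1@5:R b4@6:L b3@7:R b2@8:L b5@9:R]
Beat 5 (R): throw ball1 h=7 -> lands@12:L; in-air after throw: [b4@6:L b3@7:R b2@8:L b5@9:R b1@12:L]
Beat 6 (L): throw ball4 h=5 -> lands@11:R; in-air after throw: [b3@7:R b2@8:L b5@9:R b4@11:R b1@12:L]
Beat 7 (R): throw ball3 h=3 -> lands@10:L; in-air after throw: [b2@8:L b5@9:R b3@10:L b4@11:R b1@12:L]
Beat 8 (L): throw ball2 h=5 -> lands@13:R; in-air after throw: [b5@9:R b3@10:L b4@11:R b1@12:L b2@13:R]
Beat 9 (R): throw ball5 h=7 -> lands@16:L; in-air after throw: [b3@10:L b4@11:R b1@12:L b2@13:R b5@16:L]
Beat 10 (L): throw ball3 h=5 -> lands@15:R; in-air after throw: [b4@11:R b1@12:L b2@13:R b3@15:R b5@16:L]
Beat 11 (R): throw ball4 h=3 -> lands@14:L; in-air after throw: [b1@12:L b2@13:R b4@14:L b3@15:R b5@16:L]
Beat 12 (L): throw ball1 h=5 -> lands@17:R; in-air after throw: [b2@13:R b4@14:L b3@15:R b5@16:L b1@17:R]
Ball 1: thrown@0 h=5 -> first land @5; rethrown@5 h=7 -> second land @12

Answer: 5 12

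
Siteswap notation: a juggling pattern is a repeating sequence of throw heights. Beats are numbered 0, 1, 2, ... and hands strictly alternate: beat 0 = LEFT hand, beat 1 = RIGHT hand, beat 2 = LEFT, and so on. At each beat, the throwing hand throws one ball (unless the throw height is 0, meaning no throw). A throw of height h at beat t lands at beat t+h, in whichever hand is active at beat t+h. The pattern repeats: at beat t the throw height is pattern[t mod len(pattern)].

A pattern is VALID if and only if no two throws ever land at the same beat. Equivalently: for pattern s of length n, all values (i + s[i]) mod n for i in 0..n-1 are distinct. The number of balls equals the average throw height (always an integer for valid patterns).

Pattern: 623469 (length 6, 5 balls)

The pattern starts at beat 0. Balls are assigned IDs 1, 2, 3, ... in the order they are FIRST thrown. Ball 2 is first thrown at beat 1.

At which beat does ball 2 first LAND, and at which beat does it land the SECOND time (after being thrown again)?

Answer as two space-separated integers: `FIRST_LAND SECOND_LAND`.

Answer: 3 7

Derivation:
Beat 0 (L): throw ball1 h=6 -> lands@6:L; in-air after throw: [b1@6:L]
Beat 1 (R): throw ball2 h=2 -> lands@3:R; in-air after throw: [b2@3:R b1@6:L]
Beat 2 (L): throw ball3 h=3 -> lands@5:R; in-air after throw: [b2@3:R b3@5:R b1@6:L]
Beat 3 (R): throw ball2 h=4 -> lands@7:R; in-air after throw: [b3@5:R b1@6:L b2@7:R]
Beat 4 (L): throw ball4 h=6 -> lands@10:L; in-air after throw: [b3@5:R b1@6:L b2@7:R b4@10:L]
Beat 5 (R): throw ball3 h=9 -> lands@14:L; in-air after throw: [b1@6:L b2@7:R b4@10:L b3@14:L]
Beat 6 (L): throw ball1 h=6 -> lands@12:L; in-air after throw: [b2@7:R b4@10:L b1@12:L b3@14:L]
Beat 7 (R): throw ball2 h=2 -> lands@9:R; in-air after throw: [b2@9:R b4@10:L b1@12:L b3@14:L]
Ball 2: thrown@1 h=2 -> first land @3; rethrown@3 h=4 -> second land @7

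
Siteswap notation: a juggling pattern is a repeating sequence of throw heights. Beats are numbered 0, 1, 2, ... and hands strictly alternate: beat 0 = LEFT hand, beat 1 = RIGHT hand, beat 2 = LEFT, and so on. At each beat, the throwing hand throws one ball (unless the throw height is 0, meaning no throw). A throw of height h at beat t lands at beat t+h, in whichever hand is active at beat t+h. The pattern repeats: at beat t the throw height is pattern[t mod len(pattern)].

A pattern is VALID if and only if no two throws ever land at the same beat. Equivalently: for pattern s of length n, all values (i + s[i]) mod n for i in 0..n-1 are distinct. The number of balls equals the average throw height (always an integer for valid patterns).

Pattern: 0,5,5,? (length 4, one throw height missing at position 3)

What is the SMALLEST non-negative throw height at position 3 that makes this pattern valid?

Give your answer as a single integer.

i=0: (0 + 0) mod 4 = 0
i=1: (1 + 5) mod 4 = 2
i=2: (2 + 5) mod 4 = 3
i=3: s[i]=? (unknown)
Known residues: [0, 2, 3]; need a permutation of 0..3, so missing residue r = 1
Need (3 + s) mod 4 = 1; smallest s = (1 - 3) mod 4 = 2

Answer: 2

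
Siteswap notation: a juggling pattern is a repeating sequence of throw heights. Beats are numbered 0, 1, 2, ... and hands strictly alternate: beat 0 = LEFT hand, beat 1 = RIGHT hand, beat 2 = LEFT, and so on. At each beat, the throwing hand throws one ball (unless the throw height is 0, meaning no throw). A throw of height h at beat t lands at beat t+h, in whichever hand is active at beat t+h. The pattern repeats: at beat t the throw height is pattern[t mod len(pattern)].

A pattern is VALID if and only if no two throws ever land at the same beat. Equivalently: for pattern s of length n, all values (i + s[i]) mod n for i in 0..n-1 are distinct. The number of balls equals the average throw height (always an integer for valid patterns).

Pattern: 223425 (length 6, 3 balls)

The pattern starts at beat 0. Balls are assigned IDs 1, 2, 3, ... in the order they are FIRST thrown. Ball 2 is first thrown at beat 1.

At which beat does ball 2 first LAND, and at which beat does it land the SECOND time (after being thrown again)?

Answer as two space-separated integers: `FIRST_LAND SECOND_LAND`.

Answer: 3 7

Derivation:
Beat 0 (L): throw ball1 h=2 -> lands@2:L; in-air after throw: [b1@2:L]
Beat 1 (R): throw ball2 h=2 -> lands@3:R; in-air after throw: [b1@2:L b2@3:R]
Beat 2 (L): throw ball1 h=3 -> lands@5:R; in-air after throw: [b2@3:R b1@5:R]
Beat 3 (R): throw ball2 h=4 -> lands@7:R; in-air after throw: [b1@5:R b2@7:R]
Beat 4 (L): throw ball3 h=2 -> lands@6:L; in-air after throw: [b1@5:R b3@6:L b2@7:R]
Beat 5 (R): throw ball1 h=5 -> lands@10:L; in-air after throw: [b3@6:L b2@7:R b1@10:L]
Beat 6 (L): throw ball3 h=2 -> lands@8:L; in-air after throw: [b2@7:R b3@8:L b1@10:L]
Beat 7 (R): throw ball2 h=2 -> lands@9:R; in-air after throw: [b3@8:L b2@9:R b1@10:L]
Ball 2: thrown@1 h=2 -> first land @3; rethrown@3 h=4 -> second land @7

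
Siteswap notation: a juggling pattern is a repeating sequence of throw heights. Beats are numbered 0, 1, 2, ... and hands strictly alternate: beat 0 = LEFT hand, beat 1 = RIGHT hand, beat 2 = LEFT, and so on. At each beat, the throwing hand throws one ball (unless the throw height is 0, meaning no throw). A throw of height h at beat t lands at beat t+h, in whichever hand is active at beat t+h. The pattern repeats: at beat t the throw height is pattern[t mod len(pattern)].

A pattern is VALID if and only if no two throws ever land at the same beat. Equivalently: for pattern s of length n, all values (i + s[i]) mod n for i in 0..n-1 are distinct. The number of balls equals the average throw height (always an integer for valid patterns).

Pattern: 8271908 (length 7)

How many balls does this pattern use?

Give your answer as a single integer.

Answer: 5

Derivation:
Pattern = [8, 2, 7, 1, 9, 0, 8], length n = 7
  position 0: throw height = 8, running sum = 8
  position 1: throw height = 2, running sum = 10
  position 2: throw height = 7, running sum = 17
  position 3: throw height = 1, running sum = 18
  position 4: throw height = 9, running sum = 27
  position 5: throw height = 0, running sum = 27
  position 6: throw height = 8, running sum = 35
Total sum = 35; balls = sum / n = 35 / 7 = 5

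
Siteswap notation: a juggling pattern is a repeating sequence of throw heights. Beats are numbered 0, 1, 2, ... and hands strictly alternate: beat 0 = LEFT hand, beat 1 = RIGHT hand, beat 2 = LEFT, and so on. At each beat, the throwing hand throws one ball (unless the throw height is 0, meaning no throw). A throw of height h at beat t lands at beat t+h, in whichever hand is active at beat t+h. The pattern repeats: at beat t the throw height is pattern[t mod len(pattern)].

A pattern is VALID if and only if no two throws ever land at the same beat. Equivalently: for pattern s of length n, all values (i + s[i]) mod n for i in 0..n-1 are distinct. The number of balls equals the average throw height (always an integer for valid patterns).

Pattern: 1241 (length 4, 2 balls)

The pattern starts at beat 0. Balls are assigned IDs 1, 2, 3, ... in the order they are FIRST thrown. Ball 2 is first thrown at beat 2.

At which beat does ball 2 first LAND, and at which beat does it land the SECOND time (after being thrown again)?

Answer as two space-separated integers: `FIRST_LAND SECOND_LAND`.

Answer: 6 10

Derivation:
Beat 0 (L): throw ball1 h=1 -> lands@1:R; in-air after throw: [b1@1:R]
Beat 1 (R): throw ball1 h=2 -> lands@3:R; in-air after throw: [b1@3:R]
Beat 2 (L): throw ball2 h=4 -> lands@6:L; in-air after throw: [b1@3:R b2@6:L]
Beat 3 (R): throw ball1 h=1 -> lands@4:L; in-air after throw: [b1@4:L b2@6:L]
Beat 4 (L): throw ball1 h=1 -> lands@5:R; in-air after throw: [b1@5:R b2@6:L]
Beat 5 (R): throw ball1 h=2 -> lands@7:R; in-air after throw: [b2@6:L b1@7:R]
Beat 6 (L): throw ball2 h=4 -> lands@10:L; in-air after throw: [b1@7:R b2@10:L]
Beat 7 (R): throw ball1 h=1 -> lands@8:L; in-air after throw: [b1@8:L b2@10:L]
Beat 8 (L): throw ball1 h=1 -> lands@9:R; in-air after throw: [b1@9:R b2@10:L]
Beat 9 (R): throw ball1 h=2 -> lands@11:R; in-air after throw: [b2@10:L b1@11:R]
Beat 10 (L): throw ball2 h=4 -> lands@14:L; in-air after throw: [b1@11:R b2@14:L]
Ball 2: thrown@2 h=4 -> first land @6; rethrown@6 h=4 -> second land @10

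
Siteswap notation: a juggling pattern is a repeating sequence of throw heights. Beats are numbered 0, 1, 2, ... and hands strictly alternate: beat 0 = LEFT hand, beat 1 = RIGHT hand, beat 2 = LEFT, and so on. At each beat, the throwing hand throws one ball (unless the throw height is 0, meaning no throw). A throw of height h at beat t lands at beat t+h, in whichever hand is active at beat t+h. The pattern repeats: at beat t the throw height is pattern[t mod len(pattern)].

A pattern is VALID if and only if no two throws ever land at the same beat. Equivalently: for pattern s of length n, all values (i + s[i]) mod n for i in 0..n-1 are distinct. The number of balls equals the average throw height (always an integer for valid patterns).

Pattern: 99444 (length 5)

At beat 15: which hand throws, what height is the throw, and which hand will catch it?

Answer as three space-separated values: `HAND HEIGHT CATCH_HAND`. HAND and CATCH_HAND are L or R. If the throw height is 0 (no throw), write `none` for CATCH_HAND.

Beat 15: 15 mod 2 = 1, so hand = R
Throw height = pattern[15 mod 5] = pattern[0] = 9
Lands at beat 15+9=24, 24 mod 2 = 0, so catch hand = L

Answer: R 9 L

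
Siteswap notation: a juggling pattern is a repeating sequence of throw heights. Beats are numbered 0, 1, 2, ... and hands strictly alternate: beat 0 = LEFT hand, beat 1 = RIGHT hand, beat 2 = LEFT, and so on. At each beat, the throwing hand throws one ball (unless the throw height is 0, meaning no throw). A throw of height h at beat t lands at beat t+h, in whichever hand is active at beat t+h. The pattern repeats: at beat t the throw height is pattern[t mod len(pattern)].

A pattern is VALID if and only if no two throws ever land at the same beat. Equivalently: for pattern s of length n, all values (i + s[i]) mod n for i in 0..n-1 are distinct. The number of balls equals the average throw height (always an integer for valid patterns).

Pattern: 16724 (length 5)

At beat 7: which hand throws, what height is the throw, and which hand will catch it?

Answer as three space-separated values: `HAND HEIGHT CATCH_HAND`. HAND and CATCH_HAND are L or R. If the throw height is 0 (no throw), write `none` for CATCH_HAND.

Answer: R 7 L

Derivation:
Beat 7: 7 mod 2 = 1, so hand = R
Throw height = pattern[7 mod 5] = pattern[2] = 7
Lands at beat 7+7=14, 14 mod 2 = 0, so catch hand = L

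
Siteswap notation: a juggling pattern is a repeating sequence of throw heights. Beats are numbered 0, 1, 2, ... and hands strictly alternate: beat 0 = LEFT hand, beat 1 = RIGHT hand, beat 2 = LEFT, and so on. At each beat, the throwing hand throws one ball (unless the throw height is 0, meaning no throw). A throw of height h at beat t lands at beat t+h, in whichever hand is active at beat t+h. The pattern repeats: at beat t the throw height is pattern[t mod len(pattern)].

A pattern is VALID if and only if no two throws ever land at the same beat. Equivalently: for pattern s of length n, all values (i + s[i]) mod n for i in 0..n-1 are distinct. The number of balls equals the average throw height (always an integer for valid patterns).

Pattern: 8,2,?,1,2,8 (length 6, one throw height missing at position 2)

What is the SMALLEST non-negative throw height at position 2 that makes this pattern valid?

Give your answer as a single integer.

Answer: 3

Derivation:
i=0: (0 + 8) mod 6 = 2
i=1: (1 + 2) mod 6 = 3
i=2: s[i]=? (unknown)
i=3: (3 + 1) mod 6 = 4
i=4: (4 + 2) mod 6 = 0
i=5: (5 + 8) mod 6 = 1
Known residues: [0, 1, 2, 3, 4]; need a permutation of 0..5, so missing residue r = 5
Need (2 + s) mod 6 = 5; smallest s = (5 - 2) mod 6 = 3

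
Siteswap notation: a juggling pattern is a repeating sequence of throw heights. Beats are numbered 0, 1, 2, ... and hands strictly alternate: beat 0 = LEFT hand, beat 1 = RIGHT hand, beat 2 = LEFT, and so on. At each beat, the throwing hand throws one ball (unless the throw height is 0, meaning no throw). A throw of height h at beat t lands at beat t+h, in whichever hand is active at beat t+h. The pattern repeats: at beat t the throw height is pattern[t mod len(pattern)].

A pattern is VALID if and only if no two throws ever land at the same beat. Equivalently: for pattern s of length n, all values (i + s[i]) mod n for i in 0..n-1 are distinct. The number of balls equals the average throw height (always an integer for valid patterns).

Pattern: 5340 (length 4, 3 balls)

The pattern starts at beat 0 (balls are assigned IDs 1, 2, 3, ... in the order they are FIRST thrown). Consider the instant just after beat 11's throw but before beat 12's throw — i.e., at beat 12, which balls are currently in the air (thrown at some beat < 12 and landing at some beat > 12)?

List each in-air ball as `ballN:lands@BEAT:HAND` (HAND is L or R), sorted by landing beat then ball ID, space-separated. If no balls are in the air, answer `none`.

Answer: ball1:lands@13:R ball3:lands@14:L

Derivation:
Beat 0 (L): throw ball1 h=5 -> lands@5:R; in-air after throw: [b1@5:R]
Beat 1 (R): throw ball2 h=3 -> lands@4:L; in-air after throw: [b2@4:L b1@5:R]
Beat 2 (L): throw ball3 h=4 -> lands@6:L; in-air after throw: [b2@4:L b1@5:R b3@6:L]
Beat 4 (L): throw ball2 h=5 -> lands@9:R; in-air after throw: [b1@5:R b3@6:L b2@9:R]
Beat 5 (R): throw ball1 h=3 -> lands@8:L; in-air after throw: [b3@6:L b1@8:L b2@9:R]
Beat 6 (L): throw ball3 h=4 -> lands@10:L; in-air after throw: [b1@8:L b2@9:R b3@10:L]
Beat 8 (L): throw ball1 h=5 -> lands@13:R; in-air after throw: [b2@9:R b3@10:L b1@13:R]
Beat 9 (R): throw ball2 h=3 -> lands@12:L; in-air after throw: [b3@10:L b2@12:L b1@13:R]
Beat 10 (L): throw ball3 h=4 -> lands@14:L; in-air after throw: [b2@12:L b1@13:R b3@14:L]
Beat 12 (L): throw ball2 h=5 -> lands@17:R; in-air after throw: [b1@13:R b3@14:L b2@17:R]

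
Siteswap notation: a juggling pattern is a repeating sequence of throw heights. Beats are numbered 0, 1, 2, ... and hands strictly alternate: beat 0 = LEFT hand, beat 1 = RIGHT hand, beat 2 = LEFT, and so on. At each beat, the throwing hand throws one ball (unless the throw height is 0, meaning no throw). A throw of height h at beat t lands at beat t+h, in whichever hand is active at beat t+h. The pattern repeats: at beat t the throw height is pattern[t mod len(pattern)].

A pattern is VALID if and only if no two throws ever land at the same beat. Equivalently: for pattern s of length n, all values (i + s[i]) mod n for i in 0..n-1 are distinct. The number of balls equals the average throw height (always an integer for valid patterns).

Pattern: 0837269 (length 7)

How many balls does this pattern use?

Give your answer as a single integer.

Answer: 5

Derivation:
Pattern = [0, 8, 3, 7, 2, 6, 9], length n = 7
  position 0: throw height = 0, running sum = 0
  position 1: throw height = 8, running sum = 8
  position 2: throw height = 3, running sum = 11
  position 3: throw height = 7, running sum = 18
  position 4: throw height = 2, running sum = 20
  position 5: throw height = 6, running sum = 26
  position 6: throw height = 9, running sum = 35
Total sum = 35; balls = sum / n = 35 / 7 = 5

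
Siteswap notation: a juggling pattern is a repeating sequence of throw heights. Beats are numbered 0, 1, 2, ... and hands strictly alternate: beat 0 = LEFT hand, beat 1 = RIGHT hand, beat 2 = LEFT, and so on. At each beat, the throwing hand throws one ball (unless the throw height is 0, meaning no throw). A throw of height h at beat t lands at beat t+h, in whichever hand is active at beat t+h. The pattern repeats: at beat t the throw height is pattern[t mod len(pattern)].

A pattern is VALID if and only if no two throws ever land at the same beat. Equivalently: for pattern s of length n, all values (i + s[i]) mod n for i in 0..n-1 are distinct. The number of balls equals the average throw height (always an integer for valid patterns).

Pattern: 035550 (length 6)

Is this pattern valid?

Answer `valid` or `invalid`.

Answer: valid

Derivation:
i=0: (i + s[i]) mod n = (0 + 0) mod 6 = 0
i=1: (i + s[i]) mod n = (1 + 3) mod 6 = 4
i=2: (i + s[i]) mod n = (2 + 5) mod 6 = 1
i=3: (i + s[i]) mod n = (3 + 5) mod 6 = 2
i=4: (i + s[i]) mod n = (4 + 5) mod 6 = 3
i=5: (i + s[i]) mod n = (5 + 0) mod 6 = 5
Residues: [0, 4, 1, 2, 3, 5], distinct: True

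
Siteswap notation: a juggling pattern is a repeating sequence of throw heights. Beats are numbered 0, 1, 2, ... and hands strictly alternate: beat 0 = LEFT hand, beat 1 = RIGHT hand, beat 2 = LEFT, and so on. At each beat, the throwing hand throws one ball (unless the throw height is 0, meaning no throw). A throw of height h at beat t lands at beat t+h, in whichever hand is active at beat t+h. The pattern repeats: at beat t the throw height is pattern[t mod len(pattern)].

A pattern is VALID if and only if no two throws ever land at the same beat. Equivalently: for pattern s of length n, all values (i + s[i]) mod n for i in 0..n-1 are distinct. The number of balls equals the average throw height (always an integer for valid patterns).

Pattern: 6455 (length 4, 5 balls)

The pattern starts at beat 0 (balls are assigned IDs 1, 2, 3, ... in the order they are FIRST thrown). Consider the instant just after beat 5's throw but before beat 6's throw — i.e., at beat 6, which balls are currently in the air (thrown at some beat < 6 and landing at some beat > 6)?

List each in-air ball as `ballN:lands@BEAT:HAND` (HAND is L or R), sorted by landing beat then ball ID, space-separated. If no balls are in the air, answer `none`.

Answer: ball3:lands@7:R ball4:lands@8:L ball2:lands@9:R ball5:lands@10:L

Derivation:
Beat 0 (L): throw ball1 h=6 -> lands@6:L; in-air after throw: [b1@6:L]
Beat 1 (R): throw ball2 h=4 -> lands@5:R; in-air after throw: [b2@5:R b1@6:L]
Beat 2 (L): throw ball3 h=5 -> lands@7:R; in-air after throw: [b2@5:R b1@6:L b3@7:R]
Beat 3 (R): throw ball4 h=5 -> lands@8:L; in-air after throw: [b2@5:R b1@6:L b3@7:R b4@8:L]
Beat 4 (L): throw ball5 h=6 -> lands@10:L; in-air after throw: [b2@5:R b1@6:L b3@7:R b4@8:L b5@10:L]
Beat 5 (R): throw ball2 h=4 -> lands@9:R; in-air after throw: [b1@6:L b3@7:R b4@8:L b2@9:R b5@10:L]
Beat 6 (L): throw ball1 h=5 -> lands@11:R; in-air after throw: [b3@7:R b4@8:L b2@9:R b5@10:L b1@11:R]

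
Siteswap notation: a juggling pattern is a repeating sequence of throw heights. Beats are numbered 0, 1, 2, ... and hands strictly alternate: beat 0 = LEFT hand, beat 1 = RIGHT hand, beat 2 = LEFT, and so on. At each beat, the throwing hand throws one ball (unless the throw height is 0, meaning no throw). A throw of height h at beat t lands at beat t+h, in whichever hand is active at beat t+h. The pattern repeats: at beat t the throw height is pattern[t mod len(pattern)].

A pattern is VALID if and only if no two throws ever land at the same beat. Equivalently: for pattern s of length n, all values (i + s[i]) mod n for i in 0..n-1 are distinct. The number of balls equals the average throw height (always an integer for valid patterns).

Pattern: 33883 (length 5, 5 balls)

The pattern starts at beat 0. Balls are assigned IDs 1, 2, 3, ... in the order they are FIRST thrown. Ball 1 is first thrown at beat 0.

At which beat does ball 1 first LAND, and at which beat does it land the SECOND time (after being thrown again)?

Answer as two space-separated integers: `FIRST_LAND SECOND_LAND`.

Beat 0 (L): throw ball1 h=3 -> lands@3:R; in-air after throw: [b1@3:R]
Beat 1 (R): throw ball2 h=3 -> lands@4:L; in-air after throw: [b1@3:R b2@4:L]
Beat 2 (L): throw ball3 h=8 -> lands@10:L; in-air after throw: [b1@3:R b2@4:L b3@10:L]
Beat 3 (R): throw ball1 h=8 -> lands@11:R; in-air after throw: [b2@4:L b3@10:L b1@11:R]
Beat 4 (L): throw ball2 h=3 -> lands@7:R; in-air after throw: [b2@7:R b3@10:L b1@11:R]
Beat 5 (R): throw ball4 h=3 -> lands@8:L; in-air after throw: [b2@7:R b4@8:L b3@10:L b1@11:R]
Beat 6 (L): throw ball5 h=3 -> lands@9:R; in-air after throw: [b2@7:R b4@8:L b5@9:R b3@10:L b1@11:R]
Beat 7 (R): throw ball2 h=8 -> lands@15:R; in-air after throw: [b4@8:L b5@9:R b3@10:L b1@11:R b2@15:R]
Beat 8 (L): throw ball4 h=8 -> lands@16:L; in-air after throw: [b5@9:R b3@10:L b1@11:R b2@15:R b4@16:L]
Beat 9 (R): throw ball5 h=3 -> lands@12:L; in-air after throw: [b3@10:L b1@11:R b5@12:L b2@15:R b4@16:L]
Beat 10 (L): throw ball3 h=3 -> lands@13:R; in-air after throw: [b1@11:R b5@12:L b3@13:R b2@15:R b4@16:L]
Beat 11 (R): throw ball1 h=3 -> lands@14:L; in-air after throw: [b5@12:L b3@13:R b1@14:L b2@15:R b4@16:L]
Ball 1: thrown@0 h=3 -> first land @3; rethrown@3 h=8 -> second land @11

Answer: 3 11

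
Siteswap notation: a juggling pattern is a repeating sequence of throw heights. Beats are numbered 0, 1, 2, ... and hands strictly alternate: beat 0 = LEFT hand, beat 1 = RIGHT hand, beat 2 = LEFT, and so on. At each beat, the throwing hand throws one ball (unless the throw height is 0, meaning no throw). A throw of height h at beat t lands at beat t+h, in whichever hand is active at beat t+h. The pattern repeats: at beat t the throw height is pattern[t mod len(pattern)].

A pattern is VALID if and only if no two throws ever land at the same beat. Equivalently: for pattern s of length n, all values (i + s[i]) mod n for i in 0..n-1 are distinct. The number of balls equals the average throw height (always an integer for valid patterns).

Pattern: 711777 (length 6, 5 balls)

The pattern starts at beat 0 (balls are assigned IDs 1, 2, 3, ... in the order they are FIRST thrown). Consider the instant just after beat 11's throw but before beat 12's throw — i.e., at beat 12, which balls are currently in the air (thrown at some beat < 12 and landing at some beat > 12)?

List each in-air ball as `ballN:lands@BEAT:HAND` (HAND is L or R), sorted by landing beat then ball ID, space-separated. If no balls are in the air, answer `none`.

Answer: ball5:lands@13:R ball1:lands@16:L ball2:lands@17:R ball3:lands@18:L

Derivation:
Beat 0 (L): throw ball1 h=7 -> lands@7:R; in-air after throw: [b1@7:R]
Beat 1 (R): throw ball2 h=1 -> lands@2:L; in-air after throw: [b2@2:L b1@7:R]
Beat 2 (L): throw ball2 h=1 -> lands@3:R; in-air after throw: [b2@3:R b1@7:R]
Beat 3 (R): throw ball2 h=7 -> lands@10:L; in-air after throw: [b1@7:R b2@10:L]
Beat 4 (L): throw ball3 h=7 -> lands@11:R; in-air after throw: [b1@7:R b2@10:L b3@11:R]
Beat 5 (R): throw ball4 h=7 -> lands@12:L; in-air after throw: [b1@7:R b2@10:L b3@11:R b4@12:L]
Beat 6 (L): throw ball5 h=7 -> lands@13:R; in-air after throw: [b1@7:R b2@10:L b3@11:R b4@12:L b5@13:R]
Beat 7 (R): throw ball1 h=1 -> lands@8:L; in-air after throw: [b1@8:L b2@10:L b3@11:R b4@12:L b5@13:R]
Beat 8 (L): throw ball1 h=1 -> lands@9:R; in-air after throw: [b1@9:R b2@10:L b3@11:R b4@12:L b5@13:R]
Beat 9 (R): throw ball1 h=7 -> lands@16:L; in-air after throw: [b2@10:L b3@11:R b4@12:L b5@13:R b1@16:L]
Beat 10 (L): throw ball2 h=7 -> lands@17:R; in-air after throw: [b3@11:R b4@12:L b5@13:R b1@16:L b2@17:R]
Beat 11 (R): throw ball3 h=7 -> lands@18:L; in-air after throw: [b4@12:L b5@13:R b1@16:L b2@17:R b3@18:L]
Beat 12 (L): throw ball4 h=7 -> lands@19:R; in-air after throw: [b5@13:R b1@16:L b2@17:R b3@18:L b4@19:R]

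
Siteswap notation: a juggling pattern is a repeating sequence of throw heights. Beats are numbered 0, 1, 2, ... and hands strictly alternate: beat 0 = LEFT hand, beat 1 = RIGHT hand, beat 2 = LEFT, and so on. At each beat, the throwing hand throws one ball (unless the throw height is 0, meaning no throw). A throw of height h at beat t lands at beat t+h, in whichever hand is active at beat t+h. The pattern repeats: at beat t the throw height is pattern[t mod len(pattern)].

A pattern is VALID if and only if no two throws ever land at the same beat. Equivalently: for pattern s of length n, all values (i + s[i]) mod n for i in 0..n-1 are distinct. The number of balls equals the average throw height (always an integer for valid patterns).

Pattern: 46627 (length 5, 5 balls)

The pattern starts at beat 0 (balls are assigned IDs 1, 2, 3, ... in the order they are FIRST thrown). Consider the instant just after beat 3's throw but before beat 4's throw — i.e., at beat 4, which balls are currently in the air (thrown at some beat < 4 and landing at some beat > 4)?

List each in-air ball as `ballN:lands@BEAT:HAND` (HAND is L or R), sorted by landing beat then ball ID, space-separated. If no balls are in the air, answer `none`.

Beat 0 (L): throw ball1 h=4 -> lands@4:L; in-air after throw: [b1@4:L]
Beat 1 (R): throw ball2 h=6 -> lands@7:R; in-air after throw: [b1@4:L b2@7:R]
Beat 2 (L): throw ball3 h=6 -> lands@8:L; in-air after throw: [b1@4:L b2@7:R b3@8:L]
Beat 3 (R): throw ball4 h=2 -> lands@5:R; in-air after throw: [b1@4:L b4@5:R b2@7:R b3@8:L]
Beat 4 (L): throw ball1 h=7 -> lands@11:R; in-air after throw: [b4@5:R b2@7:R b3@8:L b1@11:R]

Answer: ball4:lands@5:R ball2:lands@7:R ball3:lands@8:L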